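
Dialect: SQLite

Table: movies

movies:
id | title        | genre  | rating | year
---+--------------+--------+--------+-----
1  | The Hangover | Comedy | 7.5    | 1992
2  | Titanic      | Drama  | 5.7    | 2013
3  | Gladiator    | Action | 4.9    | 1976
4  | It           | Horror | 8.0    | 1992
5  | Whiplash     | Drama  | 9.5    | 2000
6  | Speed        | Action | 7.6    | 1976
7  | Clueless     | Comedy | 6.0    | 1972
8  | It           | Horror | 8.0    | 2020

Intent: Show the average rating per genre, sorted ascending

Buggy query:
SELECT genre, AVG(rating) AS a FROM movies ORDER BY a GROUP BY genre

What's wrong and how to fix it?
Bug: GROUP BY must precede ORDER BY

Fix: Reorder: SELECT … FROM … GROUP BY … ORDER BY …

Corrected query:
SELECT genre, AVG(rating) AS a FROM movies GROUP BY genre ORDER BY a

Result:
genre  | a   
-------+-----
Action | 6.25
Comedy | 6.75
Drama  | 7.6 
Horror | 8   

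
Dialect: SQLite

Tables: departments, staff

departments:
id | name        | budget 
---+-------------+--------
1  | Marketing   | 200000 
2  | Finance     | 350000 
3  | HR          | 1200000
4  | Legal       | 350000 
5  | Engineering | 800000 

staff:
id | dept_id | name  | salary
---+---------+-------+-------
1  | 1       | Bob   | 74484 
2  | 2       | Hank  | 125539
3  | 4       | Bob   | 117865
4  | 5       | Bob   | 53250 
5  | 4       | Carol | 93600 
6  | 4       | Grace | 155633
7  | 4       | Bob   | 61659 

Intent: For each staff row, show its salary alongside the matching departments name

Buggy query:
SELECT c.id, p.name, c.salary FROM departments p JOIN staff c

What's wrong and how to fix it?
Bug: JOIN with no ON clause produces a cartesian product; every staff row pairs with every departments row

Fix: Add ON c.dept_id = p.id to the JOIN

Corrected query:
SELECT c.id, p.name, c.salary FROM departments p JOIN staff c ON c.dept_id = p.id

Result:
id | name        | salary
---+-------------+-------
1  | Marketing   | 74484 
2  | Finance     | 125539
3  | Legal       | 117865
4  | Engineering | 53250 
5  | Legal       | 93600 
6  | Legal       | 155633
7  | Legal       | 61659 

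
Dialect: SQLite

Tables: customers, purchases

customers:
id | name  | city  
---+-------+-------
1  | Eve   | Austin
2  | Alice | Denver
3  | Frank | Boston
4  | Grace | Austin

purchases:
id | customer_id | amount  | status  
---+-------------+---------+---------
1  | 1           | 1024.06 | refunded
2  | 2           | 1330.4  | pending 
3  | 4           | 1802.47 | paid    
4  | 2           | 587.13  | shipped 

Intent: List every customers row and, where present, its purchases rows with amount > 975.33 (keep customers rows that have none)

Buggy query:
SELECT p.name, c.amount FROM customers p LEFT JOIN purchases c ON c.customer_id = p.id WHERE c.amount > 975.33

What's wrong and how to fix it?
Bug: Filtering c.amount in WHERE discards the NULL rows produced by LEFT JOIN, turning it into an inner join

Fix: Move the right-table condition into the ON clause so unmatched parents are kept

Corrected query:
SELECT p.name, c.amount FROM customers p LEFT JOIN purchases c ON c.customer_id = p.id AND c.amount > 975.33

Result:
name  | amount 
------+--------
Eve   | 1024.06
Alice | 1330.4 
Frank | NULL   
Grace | 1802.47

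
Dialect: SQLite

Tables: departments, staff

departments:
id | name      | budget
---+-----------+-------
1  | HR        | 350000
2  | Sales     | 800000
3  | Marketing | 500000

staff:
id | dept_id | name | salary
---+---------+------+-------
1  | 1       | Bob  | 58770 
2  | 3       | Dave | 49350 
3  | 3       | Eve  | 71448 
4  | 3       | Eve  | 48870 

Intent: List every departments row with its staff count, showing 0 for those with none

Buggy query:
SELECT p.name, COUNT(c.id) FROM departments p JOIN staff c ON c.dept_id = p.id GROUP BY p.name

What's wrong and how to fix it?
Bug: An inner join excludes parents with zero children

Fix: Use LEFT JOIN so parents without children still appear (COUNT(c.id) gives 0)

Corrected query:
SELECT p.name, COUNT(c.id) FROM departments p LEFT JOIN staff c ON c.dept_id = p.id GROUP BY p.name

Result:
name      | COUNT(c.id)
----------+------------
HR        | 1          
Marketing | 3          
Sales     | 0          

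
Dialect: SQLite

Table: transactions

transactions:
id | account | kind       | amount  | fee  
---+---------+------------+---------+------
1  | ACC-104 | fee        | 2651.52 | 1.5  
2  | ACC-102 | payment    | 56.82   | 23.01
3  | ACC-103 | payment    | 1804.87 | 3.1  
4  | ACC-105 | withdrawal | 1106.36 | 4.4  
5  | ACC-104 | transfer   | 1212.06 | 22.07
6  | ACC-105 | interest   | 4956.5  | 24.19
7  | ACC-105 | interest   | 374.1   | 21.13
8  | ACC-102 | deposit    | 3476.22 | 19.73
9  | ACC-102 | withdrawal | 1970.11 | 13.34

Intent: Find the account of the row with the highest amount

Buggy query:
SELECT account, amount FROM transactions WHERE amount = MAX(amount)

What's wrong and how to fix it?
Bug: WHERE is evaluated per row; an aggregate over the whole table isn't defined there

Fix: Wrap MAX in a scalar subquery so WHERE compares against a single value

Corrected query:
SELECT account, amount FROM transactions WHERE amount = (SELECT MAX(amount) FROM transactions)

Result:
account | amount
--------+-------
ACC-105 | 4956.5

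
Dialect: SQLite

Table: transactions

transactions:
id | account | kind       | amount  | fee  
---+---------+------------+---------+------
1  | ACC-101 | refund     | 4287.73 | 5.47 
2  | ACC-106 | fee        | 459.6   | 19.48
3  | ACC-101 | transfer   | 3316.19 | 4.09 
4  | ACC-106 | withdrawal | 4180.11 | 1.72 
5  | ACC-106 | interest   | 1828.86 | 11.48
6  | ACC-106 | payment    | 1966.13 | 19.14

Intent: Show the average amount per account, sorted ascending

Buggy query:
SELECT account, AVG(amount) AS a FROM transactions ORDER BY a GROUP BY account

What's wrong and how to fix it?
Bug: GROUP BY must precede ORDER BY

Fix: Reorder: SELECT … FROM … GROUP BY … ORDER BY …

Corrected query:
SELECT account, AVG(amount) AS a FROM transactions GROUP BY account ORDER BY a

Result:
account | a       
--------+---------
ACC-106 | 2108.675
ACC-101 | 3801.96 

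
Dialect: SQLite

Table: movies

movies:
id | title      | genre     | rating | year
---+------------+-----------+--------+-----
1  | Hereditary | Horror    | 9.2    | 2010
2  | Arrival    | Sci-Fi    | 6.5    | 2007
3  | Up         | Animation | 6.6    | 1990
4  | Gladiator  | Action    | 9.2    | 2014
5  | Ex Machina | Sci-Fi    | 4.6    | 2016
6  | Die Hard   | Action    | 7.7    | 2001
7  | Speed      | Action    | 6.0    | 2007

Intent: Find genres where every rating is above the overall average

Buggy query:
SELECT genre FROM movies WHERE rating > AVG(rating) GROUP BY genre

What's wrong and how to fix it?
Bug: WHERE evaluates per row before aggregation, so AVG() is unavailable

Fix: Use a subquery for AVG and a HAVING MIN(...) filter so the condition holds for every row in the group

Corrected query:
SELECT genre FROM movies GROUP BY genre HAVING MIN(rating) > (SELECT AVG(rating) FROM movies)

Result:
genre 
------
Horror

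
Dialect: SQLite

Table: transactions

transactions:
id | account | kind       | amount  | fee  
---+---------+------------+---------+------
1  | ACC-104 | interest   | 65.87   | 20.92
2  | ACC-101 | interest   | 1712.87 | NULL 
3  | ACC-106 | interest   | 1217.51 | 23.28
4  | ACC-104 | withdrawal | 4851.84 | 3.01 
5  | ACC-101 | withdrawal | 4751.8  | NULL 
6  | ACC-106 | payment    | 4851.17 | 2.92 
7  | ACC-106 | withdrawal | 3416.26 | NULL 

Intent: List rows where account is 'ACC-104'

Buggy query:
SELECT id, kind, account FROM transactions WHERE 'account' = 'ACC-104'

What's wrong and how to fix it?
Bug: Single quotes denote string literals in SQL; the column name is being compared as a constant string

Fix: Remove the quotes around the column name (or use double quotes for an identifier)

Corrected query:
SELECT id, kind, account FROM transactions WHERE account = 'ACC-104'

Result:
id | kind       | account
---+------------+--------
1  | interest   | ACC-104
4  | withdrawal | ACC-104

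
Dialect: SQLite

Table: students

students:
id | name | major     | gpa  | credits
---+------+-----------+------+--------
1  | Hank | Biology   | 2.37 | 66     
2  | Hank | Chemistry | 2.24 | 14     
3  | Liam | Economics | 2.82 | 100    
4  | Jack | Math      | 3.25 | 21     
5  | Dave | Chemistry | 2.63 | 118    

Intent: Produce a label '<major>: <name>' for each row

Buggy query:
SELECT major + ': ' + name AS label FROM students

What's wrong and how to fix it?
Bug: '+' is numeric addition; on text columns SQLite converts them to 0 instead of concatenating

Fix: Replace + with || to concatenate text

Corrected query:
SELECT major || ': ' || name AS label FROM students

Result:
label          
---------------
Biology: Hank  
Chemistry: Hank
Economics: Liam
Math: Jack     
Chemistry: Dave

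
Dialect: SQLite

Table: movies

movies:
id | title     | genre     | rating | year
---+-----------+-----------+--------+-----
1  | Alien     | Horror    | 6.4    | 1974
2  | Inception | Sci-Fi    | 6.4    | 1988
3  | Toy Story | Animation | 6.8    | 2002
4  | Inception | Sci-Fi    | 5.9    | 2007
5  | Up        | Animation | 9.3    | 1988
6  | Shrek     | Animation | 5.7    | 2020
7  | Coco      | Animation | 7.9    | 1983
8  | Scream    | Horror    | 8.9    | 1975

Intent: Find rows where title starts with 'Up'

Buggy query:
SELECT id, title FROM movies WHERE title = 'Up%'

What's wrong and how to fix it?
Bug: Wildcards only work with LIKE; '=' treats '%' as a literal character

Fix: Use LIKE for wildcard pattern matching

Corrected query:
SELECT id, title FROM movies WHERE title LIKE 'Up%'

Result:
id | title
---+------
5  | Up   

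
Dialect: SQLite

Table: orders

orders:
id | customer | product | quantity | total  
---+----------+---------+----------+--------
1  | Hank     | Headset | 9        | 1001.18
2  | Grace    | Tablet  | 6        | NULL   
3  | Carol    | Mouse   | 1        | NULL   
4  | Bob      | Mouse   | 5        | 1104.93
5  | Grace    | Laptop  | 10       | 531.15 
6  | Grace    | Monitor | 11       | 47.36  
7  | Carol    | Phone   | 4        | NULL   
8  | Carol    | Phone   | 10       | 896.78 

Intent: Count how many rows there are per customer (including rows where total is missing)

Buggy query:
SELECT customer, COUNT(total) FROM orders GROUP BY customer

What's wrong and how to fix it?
Bug: COUNT(column) counts non-NULL values only; rows with NULL total aren't counted

Fix: Replace COUNT(total) with COUNT(*)

Corrected query:
SELECT customer, COUNT(*) FROM orders GROUP BY customer

Result:
customer | COUNT(*)
---------+---------
Bob      | 1       
Carol    | 3       
Grace    | 3       
Hank     | 1       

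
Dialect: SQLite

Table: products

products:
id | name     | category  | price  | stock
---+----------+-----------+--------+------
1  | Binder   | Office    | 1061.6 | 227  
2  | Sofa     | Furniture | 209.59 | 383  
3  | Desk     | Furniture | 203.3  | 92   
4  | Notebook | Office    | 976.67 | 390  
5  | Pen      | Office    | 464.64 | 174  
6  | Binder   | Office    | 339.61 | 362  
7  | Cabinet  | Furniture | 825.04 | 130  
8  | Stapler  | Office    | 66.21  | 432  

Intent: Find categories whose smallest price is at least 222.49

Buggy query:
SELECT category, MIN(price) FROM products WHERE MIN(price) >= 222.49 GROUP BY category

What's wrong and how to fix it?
Bug: MIN() in WHERE is a misuse of aggregate

Fix: Replace WHERE with HAVING after the GROUP BY

Corrected query:
SELECT category, MIN(price) FROM products GROUP BY category HAVING MIN(price) >= 222.49

Result:
(no rows)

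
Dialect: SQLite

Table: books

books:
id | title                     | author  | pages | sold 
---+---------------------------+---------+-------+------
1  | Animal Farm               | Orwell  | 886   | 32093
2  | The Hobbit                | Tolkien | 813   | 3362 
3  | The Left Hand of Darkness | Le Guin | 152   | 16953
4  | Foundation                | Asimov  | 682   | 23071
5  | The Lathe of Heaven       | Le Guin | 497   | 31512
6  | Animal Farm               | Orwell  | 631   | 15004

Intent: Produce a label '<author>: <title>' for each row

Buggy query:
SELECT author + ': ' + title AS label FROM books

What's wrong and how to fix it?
Bug: '+' is numeric addition; on text columns SQLite converts them to 0 instead of concatenating

Fix: Replace + with || to concatenate text

Corrected query:
SELECT author || ': ' || title AS label FROM books

Result:
label                             
----------------------------------
Orwell: Animal Farm               
Tolkien: The Hobbit               
Le Guin: The Left Hand of Darkness
Asimov: Foundation                
Le Guin: The Lathe of Heaven      
Orwell: Animal Farm               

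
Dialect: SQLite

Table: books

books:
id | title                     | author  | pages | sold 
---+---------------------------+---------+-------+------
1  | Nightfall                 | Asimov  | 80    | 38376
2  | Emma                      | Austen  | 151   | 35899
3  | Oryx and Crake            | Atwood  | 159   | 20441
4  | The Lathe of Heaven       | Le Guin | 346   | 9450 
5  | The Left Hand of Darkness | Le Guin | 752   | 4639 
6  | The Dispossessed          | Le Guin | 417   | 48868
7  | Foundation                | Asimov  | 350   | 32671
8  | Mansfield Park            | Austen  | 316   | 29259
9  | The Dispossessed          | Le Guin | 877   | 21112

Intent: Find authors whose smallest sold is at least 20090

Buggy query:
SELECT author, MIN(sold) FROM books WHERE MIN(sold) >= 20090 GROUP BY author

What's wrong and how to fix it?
Bug: MIN() in WHERE is a misuse of aggregate

Fix: Use HAVING for the per-group MIN condition

Corrected query:
SELECT author, MIN(sold) FROM books GROUP BY author HAVING MIN(sold) >= 20090

Result:
author | MIN(sold)
-------+----------
Asimov | 32671    
Atwood | 20441    
Austen | 29259    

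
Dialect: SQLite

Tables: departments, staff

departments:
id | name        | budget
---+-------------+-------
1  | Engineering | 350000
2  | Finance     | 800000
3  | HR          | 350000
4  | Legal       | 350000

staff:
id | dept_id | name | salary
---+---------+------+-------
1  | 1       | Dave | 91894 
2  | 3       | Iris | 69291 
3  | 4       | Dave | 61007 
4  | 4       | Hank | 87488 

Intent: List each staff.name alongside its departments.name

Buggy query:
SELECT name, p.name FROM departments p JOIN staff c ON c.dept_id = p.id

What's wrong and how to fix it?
Bug: Both tables have a 'name' column; the unqualified reference is ambiguous

Fix: Prefix ambiguous columns with the table alias

Corrected query:
SELECT c.name, p.name FROM departments p JOIN staff c ON c.dept_id = p.id

Result:
name | name       
-----+------------
Dave | Engineering
Iris | HR         
Dave | Legal      
Hank | Legal      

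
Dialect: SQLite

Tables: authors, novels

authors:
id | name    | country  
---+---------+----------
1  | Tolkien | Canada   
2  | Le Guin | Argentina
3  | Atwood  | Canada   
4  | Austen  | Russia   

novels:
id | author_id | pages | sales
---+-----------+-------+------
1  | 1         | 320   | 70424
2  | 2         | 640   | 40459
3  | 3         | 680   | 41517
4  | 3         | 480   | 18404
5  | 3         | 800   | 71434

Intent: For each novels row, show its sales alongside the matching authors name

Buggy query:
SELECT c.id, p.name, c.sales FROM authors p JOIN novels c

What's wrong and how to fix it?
Bug: JOIN with no ON clause produces a cartesian product; every novels row pairs with every authors row

Fix: Specify the join condition linking the foreign key to the parent id

Corrected query:
SELECT c.id, p.name, c.sales FROM authors p JOIN novels c ON c.author_id = p.id

Result:
id | name    | sales
---+---------+------
1  | Tolkien | 70424
2  | Le Guin | 40459
3  | Atwood  | 41517
4  | Atwood  | 18404
5  | Atwood  | 71434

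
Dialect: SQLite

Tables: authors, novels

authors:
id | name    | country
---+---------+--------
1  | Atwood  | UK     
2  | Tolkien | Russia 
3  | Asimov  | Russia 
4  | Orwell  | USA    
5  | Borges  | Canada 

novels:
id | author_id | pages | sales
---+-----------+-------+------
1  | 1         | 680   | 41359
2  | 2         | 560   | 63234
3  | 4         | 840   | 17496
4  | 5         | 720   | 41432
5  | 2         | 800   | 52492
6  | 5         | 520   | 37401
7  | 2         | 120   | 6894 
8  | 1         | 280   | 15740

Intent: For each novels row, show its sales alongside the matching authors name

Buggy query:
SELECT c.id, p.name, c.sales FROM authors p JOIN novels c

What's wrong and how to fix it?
Bug: JOIN with no ON clause produces a cartesian product; every novels row pairs with every authors row

Fix: Specify the join condition linking the foreign key to the parent id

Corrected query:
SELECT c.id, p.name, c.sales FROM authors p JOIN novels c ON c.author_id = p.id

Result:
id | name    | sales
---+---------+------
1  | Atwood  | 41359
2  | Tolkien | 63234
3  | Orwell  | 17496
4  | Borges  | 41432
5  | Tolkien | 52492
6  | Borges  | 37401
7  | Tolkien | 6894 
8  | Atwood  | 15740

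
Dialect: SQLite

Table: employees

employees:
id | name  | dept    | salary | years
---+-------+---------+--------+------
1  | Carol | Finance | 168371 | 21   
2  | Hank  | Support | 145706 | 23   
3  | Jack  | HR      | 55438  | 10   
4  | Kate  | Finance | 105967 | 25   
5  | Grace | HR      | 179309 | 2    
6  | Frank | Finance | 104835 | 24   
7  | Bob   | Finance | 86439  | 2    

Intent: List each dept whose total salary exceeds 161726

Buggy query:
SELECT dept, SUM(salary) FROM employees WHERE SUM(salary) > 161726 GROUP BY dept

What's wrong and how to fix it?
Bug: Aggregate functions cannot appear in a WHERE clause

Fix: Use HAVING (which filters groups after aggregation) instead of WHERE

Corrected query:
SELECT dept, SUM(salary) FROM employees GROUP BY dept HAVING SUM(salary) > 161726

Result:
dept    | SUM(salary)
--------+------------
Finance | 465612     
HR      | 234747     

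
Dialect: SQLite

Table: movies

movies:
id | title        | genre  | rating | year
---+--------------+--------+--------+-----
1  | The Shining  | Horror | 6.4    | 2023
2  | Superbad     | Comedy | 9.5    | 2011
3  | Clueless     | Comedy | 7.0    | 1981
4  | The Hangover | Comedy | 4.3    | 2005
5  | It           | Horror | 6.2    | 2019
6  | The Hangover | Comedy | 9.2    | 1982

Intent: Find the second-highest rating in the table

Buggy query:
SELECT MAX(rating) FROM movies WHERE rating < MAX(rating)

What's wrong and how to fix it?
Bug: The inner MAX is an aggregate inside WHERE, which is not allowed

Fix: Compute the overall MAX in a subquery, then take MAX of rows below it

Corrected query:
SELECT MAX(rating) FROM movies WHERE rating < (SELECT MAX(rating) FROM movies)

Result:
MAX(rating)
-----------
9.2        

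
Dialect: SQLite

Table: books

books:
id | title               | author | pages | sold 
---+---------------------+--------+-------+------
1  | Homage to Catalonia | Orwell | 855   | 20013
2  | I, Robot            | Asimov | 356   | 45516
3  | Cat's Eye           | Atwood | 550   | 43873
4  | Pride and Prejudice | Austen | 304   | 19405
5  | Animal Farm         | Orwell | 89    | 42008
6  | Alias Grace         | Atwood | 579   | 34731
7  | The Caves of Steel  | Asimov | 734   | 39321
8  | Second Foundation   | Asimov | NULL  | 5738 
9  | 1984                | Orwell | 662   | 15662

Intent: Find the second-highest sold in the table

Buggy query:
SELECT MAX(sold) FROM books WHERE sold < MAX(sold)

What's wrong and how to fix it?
Bug: MAX(sold) on the right of the comparison is an aggregate-in-WHERE error

Fix: Put the inner MAX in a scalar subquery

Corrected query:
SELECT MAX(sold) FROM books WHERE sold < (SELECT MAX(sold) FROM books)

Result:
MAX(sold)
---------
43873    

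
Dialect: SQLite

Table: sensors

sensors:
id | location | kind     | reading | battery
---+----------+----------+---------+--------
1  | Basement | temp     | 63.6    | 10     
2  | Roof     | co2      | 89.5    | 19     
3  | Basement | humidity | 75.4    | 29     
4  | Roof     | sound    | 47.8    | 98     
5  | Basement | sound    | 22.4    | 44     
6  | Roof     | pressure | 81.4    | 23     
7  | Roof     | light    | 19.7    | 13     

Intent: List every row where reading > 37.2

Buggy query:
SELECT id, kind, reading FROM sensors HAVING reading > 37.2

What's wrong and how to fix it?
Bug: This is a non-aggregate query (no GROUP BY, no aggregates), so in SQLite the HAVING clause is invalid here; a row-level condition belongs in WHERE

Fix: Replace HAVING with WHERE since the condition applies to individual rows

Corrected query:
SELECT id, kind, reading FROM sensors WHERE reading > 37.2

Result:
id | kind     | reading
---+----------+--------
1  | temp     | 63.6   
2  | co2      | 89.5   
3  | humidity | 75.4   
4  | sound    | 47.8   
6  | pressure | 81.4   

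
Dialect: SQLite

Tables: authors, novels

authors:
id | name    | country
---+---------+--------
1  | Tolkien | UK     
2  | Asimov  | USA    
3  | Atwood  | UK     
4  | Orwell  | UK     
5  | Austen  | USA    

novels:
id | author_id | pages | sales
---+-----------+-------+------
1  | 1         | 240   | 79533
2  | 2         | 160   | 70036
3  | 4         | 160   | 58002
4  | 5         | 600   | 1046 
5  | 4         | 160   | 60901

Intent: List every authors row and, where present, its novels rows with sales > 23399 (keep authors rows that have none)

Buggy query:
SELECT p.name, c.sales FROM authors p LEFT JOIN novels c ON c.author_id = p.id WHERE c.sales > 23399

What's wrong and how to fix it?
Bug: A WHERE condition on the right-hand table after LEFT JOIN drops unmatched parents

Fix: Move the right-table condition into the ON clause so unmatched parents are kept

Corrected query:
SELECT p.name, c.sales FROM authors p LEFT JOIN novels c ON c.author_id = p.id AND c.sales > 23399

Result:
name    | sales
--------+------
Tolkien | 79533
Asimov  | 70036
Atwood  | NULL 
Orwell  | 58002
Orwell  | 60901
Austen  | NULL 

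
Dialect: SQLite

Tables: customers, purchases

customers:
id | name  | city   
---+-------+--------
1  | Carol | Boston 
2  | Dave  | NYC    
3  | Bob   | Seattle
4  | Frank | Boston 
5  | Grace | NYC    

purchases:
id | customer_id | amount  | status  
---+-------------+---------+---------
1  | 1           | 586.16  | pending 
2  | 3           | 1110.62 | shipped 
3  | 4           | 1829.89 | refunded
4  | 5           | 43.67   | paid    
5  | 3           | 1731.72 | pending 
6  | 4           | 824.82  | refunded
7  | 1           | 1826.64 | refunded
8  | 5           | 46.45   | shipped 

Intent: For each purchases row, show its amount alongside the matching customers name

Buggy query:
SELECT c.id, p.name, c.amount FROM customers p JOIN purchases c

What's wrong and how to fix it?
Bug: Missing join condition: each purchases row is matched to all customers rows instead of just its own

Fix: Add ON c.customer_id = p.id to the JOIN

Corrected query:
SELECT c.id, p.name, c.amount FROM customers p JOIN purchases c ON c.customer_id = p.id

Result:
id | name  | amount 
---+-------+--------
1  | Carol | 586.16 
2  | Bob   | 1110.62
3  | Frank | 1829.89
4  | Grace | 43.67  
5  | Bob   | 1731.72
6  | Frank | 824.82 
7  | Carol | 1826.64
8  | Grace | 46.45  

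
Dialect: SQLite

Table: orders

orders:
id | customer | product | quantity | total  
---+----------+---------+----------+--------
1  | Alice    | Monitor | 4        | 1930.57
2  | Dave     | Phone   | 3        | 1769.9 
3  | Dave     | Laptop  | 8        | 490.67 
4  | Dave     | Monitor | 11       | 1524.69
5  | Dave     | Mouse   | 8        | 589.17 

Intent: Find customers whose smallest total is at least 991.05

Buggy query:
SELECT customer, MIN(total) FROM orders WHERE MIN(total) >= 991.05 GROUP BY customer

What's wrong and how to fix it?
Bug: MIN() in WHERE is a misuse of aggregate

Fix: Replace WHERE with HAVING after the GROUP BY

Corrected query:
SELECT customer, MIN(total) FROM orders GROUP BY customer HAVING MIN(total) >= 991.05

Result:
customer | MIN(total)
---------+-----------
Alice    | 1930.57   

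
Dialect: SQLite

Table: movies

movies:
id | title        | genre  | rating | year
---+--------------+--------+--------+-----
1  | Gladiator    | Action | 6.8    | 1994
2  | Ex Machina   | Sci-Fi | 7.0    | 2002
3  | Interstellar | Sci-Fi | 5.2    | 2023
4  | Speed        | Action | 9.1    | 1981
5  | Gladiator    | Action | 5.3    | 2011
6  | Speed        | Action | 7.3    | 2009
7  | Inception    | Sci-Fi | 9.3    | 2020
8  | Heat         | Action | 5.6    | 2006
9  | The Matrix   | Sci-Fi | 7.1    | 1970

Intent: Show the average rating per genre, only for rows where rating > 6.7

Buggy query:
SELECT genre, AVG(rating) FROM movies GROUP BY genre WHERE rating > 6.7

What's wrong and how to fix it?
Bug: WHERE cannot follow GROUP BY

Fix: Move the WHERE clause before GROUP BY

Corrected query:
SELECT genre, AVG(rating) FROM movies WHERE rating > 6.7 GROUP BY genre

Result:
genre  | AVG(rating)
-------+------------
Action | 7.733333   
Sci-Fi | 7.8        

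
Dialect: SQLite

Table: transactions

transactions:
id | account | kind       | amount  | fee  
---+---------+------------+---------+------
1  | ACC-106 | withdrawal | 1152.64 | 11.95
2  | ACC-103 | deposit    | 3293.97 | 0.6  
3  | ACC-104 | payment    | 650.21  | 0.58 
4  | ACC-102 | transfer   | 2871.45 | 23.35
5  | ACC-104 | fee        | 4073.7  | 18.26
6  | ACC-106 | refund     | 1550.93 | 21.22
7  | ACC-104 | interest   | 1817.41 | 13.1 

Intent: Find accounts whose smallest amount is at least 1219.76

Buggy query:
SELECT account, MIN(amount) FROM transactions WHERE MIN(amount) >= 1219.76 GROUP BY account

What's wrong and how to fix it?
Bug: MIN() in WHERE is a misuse of aggregate

Fix: Replace WHERE with HAVING after the GROUP BY

Corrected query:
SELECT account, MIN(amount) FROM transactions GROUP BY account HAVING MIN(amount) >= 1219.76

Result:
account | MIN(amount)
--------+------------
ACC-102 | 2871.45    
ACC-103 | 3293.97    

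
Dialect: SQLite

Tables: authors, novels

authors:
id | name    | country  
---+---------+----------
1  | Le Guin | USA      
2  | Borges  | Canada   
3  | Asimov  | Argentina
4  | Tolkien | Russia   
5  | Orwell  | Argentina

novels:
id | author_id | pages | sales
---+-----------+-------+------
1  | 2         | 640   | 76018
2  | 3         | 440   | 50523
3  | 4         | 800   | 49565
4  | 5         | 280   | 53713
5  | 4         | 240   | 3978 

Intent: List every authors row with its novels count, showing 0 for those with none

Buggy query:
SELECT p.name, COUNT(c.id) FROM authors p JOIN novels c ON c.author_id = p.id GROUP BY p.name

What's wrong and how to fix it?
Bug: An inner join excludes parents with zero children

Fix: Use LEFT JOIN so parents without children still appear (COUNT(c.id) gives 0)

Corrected query:
SELECT p.name, COUNT(c.id) FROM authors p LEFT JOIN novels c ON c.author_id = p.id GROUP BY p.name

Result:
name    | COUNT(c.id)
--------+------------
Asimov  | 1          
Borges  | 1          
Le Guin | 0          
Orwell  | 1          
Tolkien | 2          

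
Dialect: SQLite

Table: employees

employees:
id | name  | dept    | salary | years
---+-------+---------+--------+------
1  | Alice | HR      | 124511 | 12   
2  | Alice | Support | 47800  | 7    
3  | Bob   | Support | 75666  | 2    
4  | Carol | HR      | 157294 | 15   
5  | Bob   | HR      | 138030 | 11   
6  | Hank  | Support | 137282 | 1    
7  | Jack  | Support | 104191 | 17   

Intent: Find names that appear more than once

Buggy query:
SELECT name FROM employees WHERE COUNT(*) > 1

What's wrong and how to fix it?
Bug: WHERE can't reference COUNT(*); aggregates are computed after WHERE

Fix: GROUP BY name, then filter groups with HAVING COUNT(*) > 1

Corrected query:
SELECT name FROM employees GROUP BY name HAVING COUNT(*) > 1

Result:
name 
-----
Alice
Bob  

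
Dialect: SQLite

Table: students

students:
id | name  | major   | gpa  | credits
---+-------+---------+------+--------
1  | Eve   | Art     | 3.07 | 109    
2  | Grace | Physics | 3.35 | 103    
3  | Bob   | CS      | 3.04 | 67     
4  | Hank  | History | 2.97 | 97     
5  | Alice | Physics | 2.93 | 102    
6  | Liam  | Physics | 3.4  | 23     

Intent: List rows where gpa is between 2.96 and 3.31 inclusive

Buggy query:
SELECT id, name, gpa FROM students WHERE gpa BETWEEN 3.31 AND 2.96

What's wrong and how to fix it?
Bug: BETWEEN expects the lower bound first; with 3.31 AND 2.96 the range is empty

Fix: Write BETWEEN 2.96 AND 3.31

Corrected query:
SELECT id, name, gpa FROM students WHERE gpa BETWEEN 2.96 AND 3.31

Result:
id | name | gpa 
---+------+-----
1  | Eve  | 3.07
3  | Bob  | 3.04
4  | Hank | 2.97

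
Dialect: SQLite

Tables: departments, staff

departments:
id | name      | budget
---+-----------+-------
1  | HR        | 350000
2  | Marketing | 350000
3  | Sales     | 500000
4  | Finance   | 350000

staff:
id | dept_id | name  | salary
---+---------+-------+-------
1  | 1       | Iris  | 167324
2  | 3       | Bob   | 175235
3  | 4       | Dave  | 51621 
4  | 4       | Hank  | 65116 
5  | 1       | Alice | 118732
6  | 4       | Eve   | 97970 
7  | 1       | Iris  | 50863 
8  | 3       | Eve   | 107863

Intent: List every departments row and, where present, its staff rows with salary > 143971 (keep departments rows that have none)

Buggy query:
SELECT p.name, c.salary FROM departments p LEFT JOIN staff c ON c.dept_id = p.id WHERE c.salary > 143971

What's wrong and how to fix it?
Bug: Filtering c.salary in WHERE discards the NULL rows produced by LEFT JOIN, turning it into an inner join

Fix: Move the right-table condition into the ON clause so unmatched parents are kept

Corrected query:
SELECT p.name, c.salary FROM departments p LEFT JOIN staff c ON c.dept_id = p.id AND c.salary > 143971

Result:
name      | salary
----------+-------
HR        | 167324
Marketing | NULL  
Sales     | 175235
Finance   | NULL  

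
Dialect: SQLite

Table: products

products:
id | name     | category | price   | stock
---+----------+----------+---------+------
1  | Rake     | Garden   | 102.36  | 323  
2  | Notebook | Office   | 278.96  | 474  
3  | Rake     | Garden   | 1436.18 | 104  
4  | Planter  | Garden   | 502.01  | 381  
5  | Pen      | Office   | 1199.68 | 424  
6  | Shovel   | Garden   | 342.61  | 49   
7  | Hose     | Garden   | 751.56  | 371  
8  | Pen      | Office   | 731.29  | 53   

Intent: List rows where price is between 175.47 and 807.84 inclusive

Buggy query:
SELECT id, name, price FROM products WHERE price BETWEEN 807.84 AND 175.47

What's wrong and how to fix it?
Bug: The bounds are reversed; BETWEEN a AND b requires a <= b to match anything

Fix: Swap the bounds so the smaller value comes first

Corrected query:
SELECT id, name, price FROM products WHERE price BETWEEN 175.47 AND 807.84

Result:
id | name     | price 
---+----------+-------
2  | Notebook | 278.96
4  | Planter  | 502.01
6  | Shovel   | 342.61
7  | Hose     | 751.56
8  | Pen      | 731.29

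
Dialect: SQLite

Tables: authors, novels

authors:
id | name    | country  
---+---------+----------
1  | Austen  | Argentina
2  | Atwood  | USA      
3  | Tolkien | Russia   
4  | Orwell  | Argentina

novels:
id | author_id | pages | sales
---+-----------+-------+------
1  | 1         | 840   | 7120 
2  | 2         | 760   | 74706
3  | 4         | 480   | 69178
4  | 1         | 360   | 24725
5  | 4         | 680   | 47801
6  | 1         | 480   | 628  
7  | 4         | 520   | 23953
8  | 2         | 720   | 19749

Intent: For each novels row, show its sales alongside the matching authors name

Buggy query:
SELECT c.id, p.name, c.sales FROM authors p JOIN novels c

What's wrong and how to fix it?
Bug: Missing join condition: each novels row is matched to all authors rows instead of just its own

Fix: Specify the join condition linking the foreign key to the parent id

Corrected query:
SELECT c.id, p.name, c.sales FROM authors p JOIN novels c ON c.author_id = p.id

Result:
id | name   | sales
---+--------+------
1  | Austen | 7120 
2  | Atwood | 74706
3  | Orwell | 69178
4  | Austen | 24725
5  | Orwell | 47801
6  | Austen | 628  
7  | Orwell | 23953
8  | Atwood | 19749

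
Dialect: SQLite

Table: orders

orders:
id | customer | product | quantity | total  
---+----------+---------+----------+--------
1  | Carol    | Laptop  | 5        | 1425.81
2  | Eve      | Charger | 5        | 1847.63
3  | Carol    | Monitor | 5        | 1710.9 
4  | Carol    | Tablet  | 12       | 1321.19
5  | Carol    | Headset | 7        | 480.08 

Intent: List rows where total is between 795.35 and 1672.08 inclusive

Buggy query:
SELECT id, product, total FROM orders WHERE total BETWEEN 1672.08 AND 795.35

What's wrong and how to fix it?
Bug: The bounds are reversed; BETWEEN a AND b requires a <= b to match anything

Fix: Swap the bounds so the smaller value comes first

Corrected query:
SELECT id, product, total FROM orders WHERE total BETWEEN 795.35 AND 1672.08

Result:
id | product | total  
---+---------+--------
1  | Laptop  | 1425.81
4  | Tablet  | 1321.19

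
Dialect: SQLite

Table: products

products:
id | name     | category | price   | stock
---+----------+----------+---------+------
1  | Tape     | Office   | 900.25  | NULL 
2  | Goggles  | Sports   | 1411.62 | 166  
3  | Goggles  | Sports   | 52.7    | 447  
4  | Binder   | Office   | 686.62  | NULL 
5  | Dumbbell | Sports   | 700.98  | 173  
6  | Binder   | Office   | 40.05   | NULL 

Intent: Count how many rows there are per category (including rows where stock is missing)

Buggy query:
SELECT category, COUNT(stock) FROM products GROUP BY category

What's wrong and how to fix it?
Bug: COUNT(stock) skips NULLs, so groups with missing stock are undercounted

Fix: Replace COUNT(stock) with COUNT(*)

Corrected query:
SELECT category, COUNT(*) FROM products GROUP BY category

Result:
category | COUNT(*)
---------+---------
Office   | 3       
Sports   | 3       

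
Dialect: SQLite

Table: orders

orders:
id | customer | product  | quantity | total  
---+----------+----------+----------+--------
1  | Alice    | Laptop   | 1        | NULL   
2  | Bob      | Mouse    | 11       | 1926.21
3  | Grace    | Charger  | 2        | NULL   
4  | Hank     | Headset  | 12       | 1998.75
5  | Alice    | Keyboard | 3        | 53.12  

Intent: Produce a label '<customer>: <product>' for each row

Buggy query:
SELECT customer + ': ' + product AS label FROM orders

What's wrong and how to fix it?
Bug: '+' is numeric addition; on text columns SQLite converts them to 0 instead of concatenating

Fix: Replace + with || to concatenate text

Corrected query:
SELECT customer || ': ' || product AS label FROM orders

Result:
label          
---------------
Alice: Laptop  
Bob: Mouse     
Grace: Charger 
Hank: Headset  
Alice: Keyboard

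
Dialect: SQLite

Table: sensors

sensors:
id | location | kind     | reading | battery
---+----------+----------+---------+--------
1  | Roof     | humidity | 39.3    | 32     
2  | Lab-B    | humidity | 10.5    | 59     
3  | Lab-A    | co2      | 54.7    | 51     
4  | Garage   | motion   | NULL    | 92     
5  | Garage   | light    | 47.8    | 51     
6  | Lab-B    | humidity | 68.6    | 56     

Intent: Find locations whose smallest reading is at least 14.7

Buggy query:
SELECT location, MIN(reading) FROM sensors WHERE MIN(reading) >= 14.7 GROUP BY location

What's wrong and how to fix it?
Bug: Aggregates like MIN are computed per group after WHERE runs

Fix: Replace WHERE with HAVING after the GROUP BY

Corrected query:
SELECT location, MIN(reading) FROM sensors GROUP BY location HAVING MIN(reading) >= 14.7

Result:
location | MIN(reading)
---------+-------------
Garage   | 47.8        
Lab-A    | 54.7        
Roof     | 39.3        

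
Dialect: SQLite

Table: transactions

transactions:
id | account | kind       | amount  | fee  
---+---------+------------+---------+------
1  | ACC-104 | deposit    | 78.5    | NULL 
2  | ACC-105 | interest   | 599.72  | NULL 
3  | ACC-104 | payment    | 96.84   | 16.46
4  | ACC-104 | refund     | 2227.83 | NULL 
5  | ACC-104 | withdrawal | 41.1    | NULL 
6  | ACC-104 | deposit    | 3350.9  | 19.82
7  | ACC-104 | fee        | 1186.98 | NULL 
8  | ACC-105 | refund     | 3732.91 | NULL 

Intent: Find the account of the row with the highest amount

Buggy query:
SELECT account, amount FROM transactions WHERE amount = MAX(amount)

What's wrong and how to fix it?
Bug: WHERE is evaluated per row; an aggregate over the whole table isn't defined there

Fix: Use a subquery: WHERE amount = (SELECT MAX(amount) FROM transactions)

Corrected query:
SELECT account, amount FROM transactions WHERE amount = (SELECT MAX(amount) FROM transactions)

Result:
account | amount 
--------+--------
ACC-105 | 3732.91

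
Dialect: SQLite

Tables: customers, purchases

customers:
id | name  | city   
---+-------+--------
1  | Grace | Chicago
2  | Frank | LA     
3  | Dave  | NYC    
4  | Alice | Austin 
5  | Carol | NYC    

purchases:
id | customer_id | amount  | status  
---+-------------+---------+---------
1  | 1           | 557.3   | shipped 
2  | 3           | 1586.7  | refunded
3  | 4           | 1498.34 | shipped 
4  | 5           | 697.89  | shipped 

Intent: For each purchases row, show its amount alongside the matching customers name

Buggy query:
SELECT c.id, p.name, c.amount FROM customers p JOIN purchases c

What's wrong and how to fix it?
Bug: Missing join condition: each purchases row is matched to all customers rows instead of just its own

Fix: Specify the join condition linking the foreign key to the parent id

Corrected query:
SELECT c.id, p.name, c.amount FROM customers p JOIN purchases c ON c.customer_id = p.id

Result:
id | name  | amount 
---+-------+--------
1  | Grace | 557.3  
2  | Dave  | 1586.7 
3  | Alice | 1498.34
4  | Carol | 697.89 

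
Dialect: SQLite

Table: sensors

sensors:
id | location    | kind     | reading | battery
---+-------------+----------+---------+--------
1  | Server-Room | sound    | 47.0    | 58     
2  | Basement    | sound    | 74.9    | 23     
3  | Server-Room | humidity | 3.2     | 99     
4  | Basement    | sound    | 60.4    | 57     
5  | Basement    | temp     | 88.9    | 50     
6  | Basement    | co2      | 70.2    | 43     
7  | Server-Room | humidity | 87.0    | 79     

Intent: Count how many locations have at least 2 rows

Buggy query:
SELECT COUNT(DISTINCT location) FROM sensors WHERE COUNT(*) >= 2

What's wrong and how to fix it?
Bug: COUNT(*) cannot appear in WHERE; the per-group count doesn't exist yet

Fix: Group first with HAVING COUNT(*) >= 2, then COUNT the resulting groups

Corrected query:
SELECT COUNT(*) FROM (SELECT location FROM sensors GROUP BY location HAVING COUNT(*) >= 2)

Result:
COUNT(*)
--------
2       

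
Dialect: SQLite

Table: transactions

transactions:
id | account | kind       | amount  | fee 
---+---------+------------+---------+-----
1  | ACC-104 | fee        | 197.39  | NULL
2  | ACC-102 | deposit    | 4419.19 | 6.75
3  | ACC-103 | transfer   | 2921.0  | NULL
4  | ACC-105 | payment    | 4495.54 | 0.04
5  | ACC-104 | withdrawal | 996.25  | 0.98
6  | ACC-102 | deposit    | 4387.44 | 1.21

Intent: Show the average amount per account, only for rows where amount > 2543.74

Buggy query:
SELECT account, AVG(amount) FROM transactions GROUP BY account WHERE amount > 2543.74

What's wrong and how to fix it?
Bug: Row-level WHERE must come before GROUP BY in the clause order

Fix: Place WHERE between FROM and GROUP BY

Corrected query:
SELECT account, AVG(amount) FROM transactions WHERE amount > 2543.74 GROUP BY account

Result:
account | AVG(amount)
--------+------------
ACC-102 | 4403.315   
ACC-103 | 2921       
ACC-105 | 4495.54    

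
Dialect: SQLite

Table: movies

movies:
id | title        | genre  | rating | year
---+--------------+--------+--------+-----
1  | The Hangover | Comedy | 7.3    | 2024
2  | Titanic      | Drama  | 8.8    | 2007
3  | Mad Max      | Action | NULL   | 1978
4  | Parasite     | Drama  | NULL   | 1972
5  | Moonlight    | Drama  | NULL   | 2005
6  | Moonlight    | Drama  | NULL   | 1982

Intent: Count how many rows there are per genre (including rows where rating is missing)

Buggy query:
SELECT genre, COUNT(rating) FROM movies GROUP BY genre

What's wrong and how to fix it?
Bug: COUNT(column) counts non-NULL values only; rows with NULL rating aren't counted

Fix: Use COUNT(*) to count all rows regardless of NULL

Corrected query:
SELECT genre, COUNT(*) FROM movies GROUP BY genre

Result:
genre  | COUNT(*)
-------+---------
Action | 1       
Comedy | 1       
Drama  | 4       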